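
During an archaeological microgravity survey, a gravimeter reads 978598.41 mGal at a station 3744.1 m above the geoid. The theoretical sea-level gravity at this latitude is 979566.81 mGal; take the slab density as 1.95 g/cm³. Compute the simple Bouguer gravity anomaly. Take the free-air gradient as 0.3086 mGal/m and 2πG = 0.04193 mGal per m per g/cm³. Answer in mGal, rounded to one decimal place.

-119.1

Free-air correction = 0.3086 × 3744.1 = 1155.43 mGal
Free-air anomaly = 978598.41 − 979566.81 + (1155.43) = 187.03 mGal
Bouguer slab correction = 0.04193 × 1.95 × 3744.1 = 306.13 mGal
Simple Bouguer anomaly = 187.03 − (306.13) = -119.10 mGal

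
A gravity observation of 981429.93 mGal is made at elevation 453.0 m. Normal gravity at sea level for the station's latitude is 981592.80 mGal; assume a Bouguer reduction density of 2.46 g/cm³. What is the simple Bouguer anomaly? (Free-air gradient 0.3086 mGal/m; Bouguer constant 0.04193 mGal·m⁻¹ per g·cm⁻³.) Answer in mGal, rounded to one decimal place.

Free-air correction = 0.3086 × 453.0 = 139.80 mGal
Free-air anomaly = 981429.93 − 981592.80 + (139.80) = -23.07 mGal
Bouguer slab correction = 0.04193 × 2.46 × 453.0 = 46.73 mGal
Simple Bouguer anomaly = -23.07 − (46.73) = -69.80 mGal

-69.8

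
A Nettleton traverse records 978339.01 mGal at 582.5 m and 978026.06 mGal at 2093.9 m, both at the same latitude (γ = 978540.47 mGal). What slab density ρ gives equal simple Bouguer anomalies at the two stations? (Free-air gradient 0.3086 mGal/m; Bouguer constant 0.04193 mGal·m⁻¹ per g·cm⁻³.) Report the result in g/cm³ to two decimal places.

2.42

Δg_obs = 978026.06 − 978339.01 = -312.95 mGal over Δh = 2093.9 − 582.5 = 1511.4 m
Equal Bouguer anomalies ⇒ Δg_obs + (0.3086 − 0.04193ρ)·Δh = 0
0.3086 − 0.04193ρ = −Δg_obs/Δh = 0.20706
ρ = (0.3086 − 0.20706) / 0.04193 = 2.42 g/cm³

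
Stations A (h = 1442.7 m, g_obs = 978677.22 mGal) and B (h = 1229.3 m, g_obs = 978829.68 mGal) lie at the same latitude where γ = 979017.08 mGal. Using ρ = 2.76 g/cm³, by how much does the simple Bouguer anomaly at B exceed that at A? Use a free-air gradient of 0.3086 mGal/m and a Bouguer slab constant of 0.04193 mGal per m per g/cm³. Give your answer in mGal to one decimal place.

Δg_SB(A) = 978677.22 − 979017.08 + 0.3086×1442.7 − 0.04193×2.76×1442.7 = -61.60 mGal
Δg_SB(B) = 978829.68 − 979017.08 + 0.3086×1229.3 − 0.04193×2.76×1229.3 = 49.70 mGal
Difference = 49.70 − (-61.60) = 111.30 mGal

111.3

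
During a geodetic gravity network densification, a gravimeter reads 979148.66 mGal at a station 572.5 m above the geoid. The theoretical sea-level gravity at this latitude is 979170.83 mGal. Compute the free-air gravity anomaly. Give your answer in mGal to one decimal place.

Free-air correction = 0.3086 × 572.5 = 176.67 mGal
Free-air anomaly = 979148.66 − 979170.83 + (176.67) = 154.50 mGal

154.5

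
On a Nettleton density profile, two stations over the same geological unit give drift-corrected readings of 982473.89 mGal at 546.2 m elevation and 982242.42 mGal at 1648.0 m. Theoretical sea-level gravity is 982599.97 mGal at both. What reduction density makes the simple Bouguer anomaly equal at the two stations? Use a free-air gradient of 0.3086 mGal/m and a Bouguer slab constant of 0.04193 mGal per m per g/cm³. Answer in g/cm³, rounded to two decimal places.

Δg_obs = 982242.42 − 982473.89 = -231.47 mGal over Δh = 1648.0 − 546.2 = 1101.8 m
Equal Bouguer anomalies ⇒ Δg_obs + (0.3086 − 0.04193ρ)·Δh = 0
0.3086 − 0.04193ρ = −Δg_obs/Δh = 0.21008
ρ = (0.3086 − 0.21008) / 0.04193 = 2.35 g/cm³

2.35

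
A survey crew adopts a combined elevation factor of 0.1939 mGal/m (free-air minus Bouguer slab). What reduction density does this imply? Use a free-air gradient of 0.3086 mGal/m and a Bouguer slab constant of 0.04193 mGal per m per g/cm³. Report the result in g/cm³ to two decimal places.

0.1939 = 0.3086 − 0.04193 × ρ
ρ = (0.3086 − 0.1939) / 0.04193 = 2.74 g/cm³

2.74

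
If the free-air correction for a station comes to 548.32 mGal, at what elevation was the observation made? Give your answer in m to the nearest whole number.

h = 548.32 / 0.3086 = 1776.80 m

1777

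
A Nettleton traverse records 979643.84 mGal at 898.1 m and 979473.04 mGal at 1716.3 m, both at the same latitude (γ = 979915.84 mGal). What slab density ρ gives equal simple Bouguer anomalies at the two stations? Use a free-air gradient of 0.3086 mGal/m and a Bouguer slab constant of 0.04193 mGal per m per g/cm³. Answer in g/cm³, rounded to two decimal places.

2.38

Δg_obs = 979473.04 − 979643.84 = -170.80 mGal over Δh = 1716.3 − 898.1 = 818.2 m
Equal Bouguer anomalies ⇒ Δg_obs + (0.3086 − 0.04193ρ)·Δh = 0
0.3086 − 0.04193ρ = −Δg_obs/Δh = 0.20875
ρ = (0.3086 − 0.20875) / 0.04193 = 2.38 g/cm³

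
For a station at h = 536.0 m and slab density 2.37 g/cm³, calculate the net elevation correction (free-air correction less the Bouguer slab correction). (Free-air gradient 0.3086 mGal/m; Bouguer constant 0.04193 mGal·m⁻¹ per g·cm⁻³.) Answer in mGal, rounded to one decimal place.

Combined gradient = 0.3086 − 0.04193 × 2.37 = 0.2092259 mGal/m
Combined elevation correction = 0.2092259 × 536.0 = 112.1 mGal

112.1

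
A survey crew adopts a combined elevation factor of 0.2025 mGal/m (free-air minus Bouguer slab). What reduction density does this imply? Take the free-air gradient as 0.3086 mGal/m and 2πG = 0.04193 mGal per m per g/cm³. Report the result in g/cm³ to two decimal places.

2.53

0.2025 = 0.3086 − 0.04193 × ρ
ρ = (0.3086 − 0.2025) / 0.04193 = 2.53 g/cm³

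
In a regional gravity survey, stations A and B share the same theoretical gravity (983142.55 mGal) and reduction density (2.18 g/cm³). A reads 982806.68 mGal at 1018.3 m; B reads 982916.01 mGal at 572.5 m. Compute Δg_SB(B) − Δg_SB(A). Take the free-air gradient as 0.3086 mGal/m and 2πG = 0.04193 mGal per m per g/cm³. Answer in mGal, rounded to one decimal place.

12.5

Δg_SB(A) = 982806.68 − 983142.55 + 0.3086×1018.3 − 0.04193×2.18×1018.3 = -114.70 mGal
Δg_SB(B) = 982916.01 − 983142.55 + 0.3086×572.5 − 0.04193×2.18×572.5 = -102.20 mGal
Difference = -102.20 − (-114.70) = 12.50 mGal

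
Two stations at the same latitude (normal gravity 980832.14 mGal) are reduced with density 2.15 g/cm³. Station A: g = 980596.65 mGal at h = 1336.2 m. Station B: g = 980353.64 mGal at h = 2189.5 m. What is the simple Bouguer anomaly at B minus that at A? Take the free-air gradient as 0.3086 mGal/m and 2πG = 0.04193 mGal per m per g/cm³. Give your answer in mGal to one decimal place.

-56.6

Δg_SB(A) = 980596.65 − 980832.14 + 0.3086×1336.2 − 0.04193×2.15×1336.2 = 56.40 mGal
Δg_SB(B) = 980353.64 − 980832.14 + 0.3086×2189.5 − 0.04193×2.15×2189.5 = -0.20 mGal
Difference = -0.20 − (56.40) = -56.60 mGal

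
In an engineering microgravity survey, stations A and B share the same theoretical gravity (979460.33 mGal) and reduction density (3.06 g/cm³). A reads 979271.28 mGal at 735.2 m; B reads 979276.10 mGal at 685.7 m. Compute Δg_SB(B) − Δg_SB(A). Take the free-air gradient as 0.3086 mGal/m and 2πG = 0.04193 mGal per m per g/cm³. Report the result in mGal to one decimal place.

-4.1

Δg_SB(A) = 979271.28 − 979460.33 + 0.3086×735.2 − 0.04193×3.06×735.2 = -56.50 mGal
Δg_SB(B) = 979276.10 − 979460.33 + 0.3086×685.7 − 0.04193×3.06×685.7 = -60.60 mGal
Difference = -60.60 − (-56.50) = -4.10 mGal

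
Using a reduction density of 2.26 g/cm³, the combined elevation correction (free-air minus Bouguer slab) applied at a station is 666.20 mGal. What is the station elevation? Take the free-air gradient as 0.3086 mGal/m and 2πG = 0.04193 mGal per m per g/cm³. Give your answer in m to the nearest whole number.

Combined gradient = 0.3086 − 0.04193 × 2.26 = 0.2138382 mGal/m
h = 666.20 / 0.2138382 = 3115.44 m

3115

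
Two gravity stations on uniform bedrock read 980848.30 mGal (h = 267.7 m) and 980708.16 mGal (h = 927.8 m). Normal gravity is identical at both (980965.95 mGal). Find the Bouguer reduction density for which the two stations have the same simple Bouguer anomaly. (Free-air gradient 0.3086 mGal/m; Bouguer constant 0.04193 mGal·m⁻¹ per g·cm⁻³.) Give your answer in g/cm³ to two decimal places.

Δg_obs = 980708.16 − 980848.30 = -140.14 mGal over Δh = 927.8 − 267.7 = 660.1 m
Equal Bouguer anomalies ⇒ Δg_obs + (0.3086 − 0.04193ρ)·Δh = 0
0.3086 − 0.04193ρ = −Δg_obs/Δh = 0.21230
ρ = (0.3086 − 0.21230) / 0.04193 = 2.30 g/cm³

2.30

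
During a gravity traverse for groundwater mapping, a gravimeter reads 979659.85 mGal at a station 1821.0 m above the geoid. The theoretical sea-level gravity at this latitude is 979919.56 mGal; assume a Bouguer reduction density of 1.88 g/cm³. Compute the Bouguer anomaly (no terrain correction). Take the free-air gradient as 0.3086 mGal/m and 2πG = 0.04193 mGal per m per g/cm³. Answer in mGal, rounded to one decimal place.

Free-air correction = 0.3086 × 1821.0 = 561.96 mGal
Free-air anomaly = 979659.85 − 979919.56 + (561.96) = 302.25 mGal
Bouguer slab correction = 0.04193 × 1.88 × 1821.0 = 143.55 mGal
Simple Bouguer anomaly = 302.25 − (143.55) = 158.70 mGal

158.7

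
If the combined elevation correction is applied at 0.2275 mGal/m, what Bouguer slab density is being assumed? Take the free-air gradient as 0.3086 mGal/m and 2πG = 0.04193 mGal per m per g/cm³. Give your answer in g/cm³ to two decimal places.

0.2275 = 0.3086 − 0.04193 × ρ
ρ = (0.3086 − 0.2275) / 0.04193 = 1.93 g/cm³

1.93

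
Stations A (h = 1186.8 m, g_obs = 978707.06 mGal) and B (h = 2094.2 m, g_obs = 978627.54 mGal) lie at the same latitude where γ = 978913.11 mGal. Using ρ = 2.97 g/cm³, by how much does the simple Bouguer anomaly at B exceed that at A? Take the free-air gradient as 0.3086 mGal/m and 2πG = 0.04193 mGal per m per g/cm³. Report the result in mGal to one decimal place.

87.5

Δg_SB(A) = 978707.06 − 978913.11 + 0.3086×1186.8 − 0.04193×2.97×1186.8 = 12.40 mGal
Δg_SB(B) = 978627.54 − 978913.11 + 0.3086×2094.2 − 0.04193×2.97×2094.2 = 99.90 mGal
Difference = 99.90 − (12.40) = 87.50 mGal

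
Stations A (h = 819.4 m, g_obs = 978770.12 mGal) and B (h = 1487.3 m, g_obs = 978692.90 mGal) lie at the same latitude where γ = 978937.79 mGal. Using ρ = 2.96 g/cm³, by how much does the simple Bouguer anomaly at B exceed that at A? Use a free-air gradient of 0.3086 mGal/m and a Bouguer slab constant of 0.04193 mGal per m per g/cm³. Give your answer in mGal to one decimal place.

46.0

Δg_SB(A) = 978770.12 − 978937.79 + 0.3086×819.4 − 0.04193×2.96×819.4 = -16.50 mGal
Δg_SB(B) = 978692.90 − 978937.79 + 0.3086×1487.3 − 0.04193×2.96×1487.3 = 29.50 mGal
Difference = 29.50 − (-16.50) = 46.00 mGal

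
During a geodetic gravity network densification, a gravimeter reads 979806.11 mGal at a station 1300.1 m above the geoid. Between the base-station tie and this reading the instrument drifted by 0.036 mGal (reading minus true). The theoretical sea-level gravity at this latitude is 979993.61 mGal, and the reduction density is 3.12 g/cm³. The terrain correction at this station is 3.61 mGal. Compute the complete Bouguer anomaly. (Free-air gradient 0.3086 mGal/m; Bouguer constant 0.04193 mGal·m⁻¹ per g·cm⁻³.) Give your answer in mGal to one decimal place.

47.2

Drift-corrected reading = 979806.11 − (0.036) = 979806.074 mGal
Free-air correction = 0.3086 × 1300.1 = 401.21 mGal
Free-air anomaly = 979806.074 − 979993.61 + (401.21) = 213.674 mGal
Bouguer slab correction = 0.04193 × 3.12 × 1300.1 = 170.08 mGal
Simple Bouguer anomaly = 213.674 − (170.08) = 43.594 mGal
Complete Bouguer anomaly = 43.594 + 3.61 = 47.204 mGal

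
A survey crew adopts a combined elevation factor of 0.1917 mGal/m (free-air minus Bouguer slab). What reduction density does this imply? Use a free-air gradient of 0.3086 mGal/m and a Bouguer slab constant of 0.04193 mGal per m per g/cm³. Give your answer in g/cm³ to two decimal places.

2.79

0.1917 = 0.3086 − 0.04193 × ρ
ρ = (0.3086 − 0.1917) / 0.04193 = 2.79 g/cm³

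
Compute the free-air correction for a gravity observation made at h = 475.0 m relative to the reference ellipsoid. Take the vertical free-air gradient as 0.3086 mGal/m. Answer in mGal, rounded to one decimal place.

Free-air correction = 0.3086 × 475.0 = 146.6 mGal

146.6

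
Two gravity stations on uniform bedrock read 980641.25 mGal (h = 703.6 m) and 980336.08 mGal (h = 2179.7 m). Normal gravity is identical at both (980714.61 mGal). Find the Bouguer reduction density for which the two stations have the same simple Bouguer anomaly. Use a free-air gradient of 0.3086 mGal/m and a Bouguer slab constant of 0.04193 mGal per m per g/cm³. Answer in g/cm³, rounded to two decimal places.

2.43

Δg_obs = 980336.08 − 980641.25 = -305.17 mGal over Δh = 2179.7 − 703.6 = 1476.1 m
Equal Bouguer anomalies ⇒ Δg_obs + (0.3086 − 0.04193ρ)·Δh = 0
0.3086 − 0.04193ρ = −Δg_obs/Δh = 0.20674
ρ = (0.3086 − 0.20674) / 0.04193 = 2.43 g/cm³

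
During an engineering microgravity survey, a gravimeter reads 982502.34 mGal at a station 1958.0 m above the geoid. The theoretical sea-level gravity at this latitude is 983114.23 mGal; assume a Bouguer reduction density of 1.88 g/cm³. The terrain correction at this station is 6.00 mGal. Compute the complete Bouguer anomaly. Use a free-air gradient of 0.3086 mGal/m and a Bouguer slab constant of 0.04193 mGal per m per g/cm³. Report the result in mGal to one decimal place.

Free-air correction = 0.3086 × 1958.0 = 604.24 mGal
Free-air anomaly = 982502.34 − 983114.23 + (604.24) = -7.65 mGal
Bouguer slab correction = 0.04193 × 1.88 × 1958.0 = 154.35 mGal
Simple Bouguer anomaly = -7.65 − (154.35) = -162.00 mGal
Complete Bouguer anomaly = -162.00 + 6.00 = -156.00 mGal

-156.0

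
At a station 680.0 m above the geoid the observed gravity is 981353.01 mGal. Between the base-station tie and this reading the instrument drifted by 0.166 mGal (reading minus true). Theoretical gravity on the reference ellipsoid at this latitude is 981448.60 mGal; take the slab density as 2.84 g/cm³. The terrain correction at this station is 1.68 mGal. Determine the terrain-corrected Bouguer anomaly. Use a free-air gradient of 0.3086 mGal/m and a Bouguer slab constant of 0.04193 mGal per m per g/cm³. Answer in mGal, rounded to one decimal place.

34.8

Drift-corrected reading = 981353.01 − (0.166) = 981352.844 mGal
Free-air correction = 0.3086 × 680.0 = 209.85 mGal
Free-air anomaly = 981352.844 − 981448.60 + (209.85) = 114.094 mGal
Bouguer slab correction = 0.04193 × 2.84 × 680.0 = 80.98 mGal
Simple Bouguer anomaly = 114.094 − (80.98) = 33.114 mGal
Complete Bouguer anomaly = 33.114 + 1.68 = 34.794 mGal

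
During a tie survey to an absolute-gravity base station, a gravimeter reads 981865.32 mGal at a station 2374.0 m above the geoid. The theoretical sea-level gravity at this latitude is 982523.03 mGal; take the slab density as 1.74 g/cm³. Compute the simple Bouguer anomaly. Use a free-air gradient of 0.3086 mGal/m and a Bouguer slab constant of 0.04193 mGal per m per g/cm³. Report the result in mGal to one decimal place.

Free-air correction = 0.3086 × 2374.0 = 732.62 mGal
Free-air anomaly = 981865.32 − 982523.03 + (732.62) = 74.91 mGal
Bouguer slab correction = 0.04193 × 1.74 × 2374.0 = 173.20 mGal
Simple Bouguer anomaly = 74.91 − (173.20) = -98.29 mGal

-98.3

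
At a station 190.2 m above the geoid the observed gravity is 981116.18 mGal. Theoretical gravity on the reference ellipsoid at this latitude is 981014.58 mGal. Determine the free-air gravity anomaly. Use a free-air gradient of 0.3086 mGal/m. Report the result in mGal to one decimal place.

Free-air correction = 0.3086 × 190.2 = 58.70 mGal
Free-air anomaly = 981116.18 − 981014.58 + (58.70) = 160.30 mGal

160.3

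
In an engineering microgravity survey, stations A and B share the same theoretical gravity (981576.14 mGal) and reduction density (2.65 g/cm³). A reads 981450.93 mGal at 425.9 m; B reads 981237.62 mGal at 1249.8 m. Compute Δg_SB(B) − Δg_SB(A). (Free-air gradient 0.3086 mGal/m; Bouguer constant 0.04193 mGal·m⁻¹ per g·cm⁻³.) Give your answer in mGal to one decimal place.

Δg_SB(A) = 981450.93 − 981576.14 + 0.3086×425.9 − 0.04193×2.65×425.9 = -41.10 mGal
Δg_SB(B) = 981237.62 − 981576.14 + 0.3086×1249.8 − 0.04193×2.65×1249.8 = -91.70 mGal
Difference = -91.70 − (-41.10) = -50.60 mGal

-50.6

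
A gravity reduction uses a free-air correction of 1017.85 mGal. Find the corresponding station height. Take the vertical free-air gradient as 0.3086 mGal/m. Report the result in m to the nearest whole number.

3298

h = 1017.85 / 0.3086 = 3298.28 m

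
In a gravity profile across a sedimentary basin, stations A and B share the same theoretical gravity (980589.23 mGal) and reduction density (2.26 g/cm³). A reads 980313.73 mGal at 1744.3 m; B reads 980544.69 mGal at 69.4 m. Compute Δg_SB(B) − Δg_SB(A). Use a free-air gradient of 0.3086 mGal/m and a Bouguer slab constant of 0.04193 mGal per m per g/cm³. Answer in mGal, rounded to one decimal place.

Δg_SB(A) = 980313.73 − 980589.23 + 0.3086×1744.3 − 0.04193×2.26×1744.3 = 97.50 mGal
Δg_SB(B) = 980544.69 − 980589.23 + 0.3086×69.4 − 0.04193×2.26×69.4 = -29.70 mGal
Difference = -29.70 − (97.50) = -127.20 mGal

-127.2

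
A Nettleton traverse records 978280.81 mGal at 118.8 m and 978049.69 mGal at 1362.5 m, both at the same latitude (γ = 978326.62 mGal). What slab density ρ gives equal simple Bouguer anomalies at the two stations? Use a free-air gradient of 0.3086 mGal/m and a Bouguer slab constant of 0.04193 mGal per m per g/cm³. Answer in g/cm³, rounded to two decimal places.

2.93

Δg_obs = 978049.69 − 978280.81 = -231.12 mGal over Δh = 1362.5 − 118.8 = 1243.7 m
Equal Bouguer anomalies ⇒ Δg_obs + (0.3086 − 0.04193ρ)·Δh = 0
0.3086 − 0.04193ρ = −Δg_obs/Δh = 0.18583
ρ = (0.3086 − 0.18583) / 0.04193 = 2.93 g/cm³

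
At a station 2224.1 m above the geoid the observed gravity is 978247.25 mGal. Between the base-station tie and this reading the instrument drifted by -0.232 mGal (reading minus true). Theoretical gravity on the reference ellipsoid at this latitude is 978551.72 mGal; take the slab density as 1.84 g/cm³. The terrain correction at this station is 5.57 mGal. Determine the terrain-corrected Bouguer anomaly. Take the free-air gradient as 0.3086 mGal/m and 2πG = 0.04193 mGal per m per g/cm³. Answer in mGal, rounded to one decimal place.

Drift-corrected reading = 978247.25 − (-0.232) = 978247.482 mGal
Free-air correction = 0.3086 × 2224.1 = 686.36 mGal
Free-air anomaly = 978247.482 − 978551.72 + (686.36) = 382.122 mGal
Bouguer slab correction = 0.04193 × 1.84 × 2224.1 = 171.59 mGal
Simple Bouguer anomaly = 382.122 − (171.59) = 210.532 mGal
Complete Bouguer anomaly = 210.532 + 5.57 = 216.102 mGal

216.1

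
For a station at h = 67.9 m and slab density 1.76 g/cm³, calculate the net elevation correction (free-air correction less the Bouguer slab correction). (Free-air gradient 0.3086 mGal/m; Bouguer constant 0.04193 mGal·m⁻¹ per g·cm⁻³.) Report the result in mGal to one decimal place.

15.9

Combined gradient = 0.3086 − 0.04193 × 1.76 = 0.2348032 mGal/m
Combined elevation correction = 0.2348032 × 67.9 = 15.9 mGal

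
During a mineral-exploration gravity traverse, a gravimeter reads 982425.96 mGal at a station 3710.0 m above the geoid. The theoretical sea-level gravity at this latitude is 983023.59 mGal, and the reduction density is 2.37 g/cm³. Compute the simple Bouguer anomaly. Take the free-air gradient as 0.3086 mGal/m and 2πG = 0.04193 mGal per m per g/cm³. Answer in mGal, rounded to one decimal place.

Free-air correction = 0.3086 × 3710.0 = 1144.91 mGal
Free-air anomaly = 982425.96 − 983023.59 + (1144.91) = 547.28 mGal
Bouguer slab correction = 0.04193 × 2.37 × 3710.0 = 368.68 mGal
Simple Bouguer anomaly = 547.28 − (368.68) = 178.60 mGal

178.6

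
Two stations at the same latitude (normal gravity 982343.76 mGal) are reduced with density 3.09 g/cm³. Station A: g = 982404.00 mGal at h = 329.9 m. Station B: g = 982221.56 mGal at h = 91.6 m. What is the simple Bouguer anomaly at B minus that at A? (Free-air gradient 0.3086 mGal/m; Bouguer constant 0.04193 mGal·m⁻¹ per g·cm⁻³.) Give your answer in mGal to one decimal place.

Δg_SB(A) = 982404.00 − 982343.76 + 0.3086×329.9 − 0.04193×3.09×329.9 = 119.30 mGal
Δg_SB(B) = 982221.56 − 982343.76 + 0.3086×91.6 − 0.04193×3.09×91.6 = -105.80 mGal
Difference = -105.80 − (119.30) = -225.10 mGal

-225.1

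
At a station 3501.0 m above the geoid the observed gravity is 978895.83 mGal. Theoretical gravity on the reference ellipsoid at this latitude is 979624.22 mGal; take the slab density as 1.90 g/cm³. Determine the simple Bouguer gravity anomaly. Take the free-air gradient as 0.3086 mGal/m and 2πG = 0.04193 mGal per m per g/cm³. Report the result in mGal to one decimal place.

Free-air correction = 0.3086 × 3501.0 = 1080.41 mGal
Free-air anomaly = 978895.83 − 979624.22 + (1080.41) = 352.02 mGal
Bouguer slab correction = 0.04193 × 1.90 × 3501.0 = 278.91 mGal
Simple Bouguer anomaly = 352.02 − (278.91) = 73.11 mGal

73.1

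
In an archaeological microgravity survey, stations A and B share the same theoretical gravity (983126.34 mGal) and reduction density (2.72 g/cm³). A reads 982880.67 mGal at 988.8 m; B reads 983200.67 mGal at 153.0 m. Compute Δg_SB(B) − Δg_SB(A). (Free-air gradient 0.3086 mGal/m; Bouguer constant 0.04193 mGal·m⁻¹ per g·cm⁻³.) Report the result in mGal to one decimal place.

Δg_SB(A) = 982880.67 − 983126.34 + 0.3086×988.8 − 0.04193×2.72×988.8 = -53.30 mGal
Δg_SB(B) = 983200.67 − 983126.34 + 0.3086×153.0 − 0.04193×2.72×153.0 = 104.10 mGal
Difference = 104.10 − (-53.30) = 157.40 mGal

157.4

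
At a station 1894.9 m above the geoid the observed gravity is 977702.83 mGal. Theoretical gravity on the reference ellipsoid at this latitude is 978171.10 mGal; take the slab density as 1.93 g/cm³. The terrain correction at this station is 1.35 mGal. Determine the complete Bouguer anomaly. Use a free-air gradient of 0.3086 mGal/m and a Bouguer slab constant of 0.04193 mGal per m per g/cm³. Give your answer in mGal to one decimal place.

Free-air correction = 0.3086 × 1894.9 = 584.77 mGal
Free-air anomaly = 977702.83 − 978171.10 + (584.77) = 116.50 mGal
Bouguer slab correction = 0.04193 × 1.93 × 1894.9 = 153.34 mGal
Simple Bouguer anomaly = 116.50 − (153.34) = -36.84 mGal
Complete Bouguer anomaly = -36.84 + 1.35 = -35.49 mGal

-35.5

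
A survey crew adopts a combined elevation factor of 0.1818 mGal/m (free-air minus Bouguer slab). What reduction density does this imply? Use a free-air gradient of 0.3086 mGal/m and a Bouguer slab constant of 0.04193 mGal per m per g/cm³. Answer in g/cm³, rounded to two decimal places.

0.1818 = 0.3086 − 0.04193 × ρ
ρ = (0.3086 − 0.1818) / 0.04193 = 3.02 g/cm³

3.02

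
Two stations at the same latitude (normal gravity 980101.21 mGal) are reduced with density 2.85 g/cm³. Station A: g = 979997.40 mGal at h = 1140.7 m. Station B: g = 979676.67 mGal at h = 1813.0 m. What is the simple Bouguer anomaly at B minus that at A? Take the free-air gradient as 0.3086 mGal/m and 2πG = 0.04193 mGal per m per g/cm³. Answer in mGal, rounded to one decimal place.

Δg_SB(A) = 979997.40 − 980101.21 + 0.3086×1140.7 − 0.04193×2.85×1140.7 = 111.90 mGal
Δg_SB(B) = 979676.67 − 980101.21 + 0.3086×1813.0 − 0.04193×2.85×1813.0 = -81.70 mGal
Difference = -81.70 − (111.90) = -193.60 mGal

-193.6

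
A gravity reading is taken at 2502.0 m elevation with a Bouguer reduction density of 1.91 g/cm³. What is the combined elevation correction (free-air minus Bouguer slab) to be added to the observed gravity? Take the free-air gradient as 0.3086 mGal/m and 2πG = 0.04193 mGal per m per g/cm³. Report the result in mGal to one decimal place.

Combined gradient = 0.3086 − 0.04193 × 1.91 = 0.2285137 mGal/m
Combined elevation correction = 0.2285137 × 2502.0 = 571.7 mGal

571.7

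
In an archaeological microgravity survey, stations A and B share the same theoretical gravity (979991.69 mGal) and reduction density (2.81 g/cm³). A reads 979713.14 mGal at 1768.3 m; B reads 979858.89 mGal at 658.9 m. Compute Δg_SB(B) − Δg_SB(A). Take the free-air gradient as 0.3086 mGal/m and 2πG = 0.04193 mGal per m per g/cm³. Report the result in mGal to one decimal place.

Δg_SB(A) = 979713.14 − 979991.69 + 0.3086×1768.3 − 0.04193×2.81×1768.3 = 58.80 mGal
Δg_SB(B) = 979858.89 − 979991.69 + 0.3086×658.9 − 0.04193×2.81×658.9 = -7.10 mGal
Difference = -7.10 − (58.80) = -65.90 mGal

-65.9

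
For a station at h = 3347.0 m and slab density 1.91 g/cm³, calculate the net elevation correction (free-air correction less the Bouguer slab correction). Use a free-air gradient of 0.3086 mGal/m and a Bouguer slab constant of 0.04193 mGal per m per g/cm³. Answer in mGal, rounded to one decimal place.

Combined gradient = 0.3086 − 0.04193 × 1.91 = 0.2285137 mGal/m
Combined elevation correction = 0.2285137 × 3347.0 = 764.8 mGal

764.8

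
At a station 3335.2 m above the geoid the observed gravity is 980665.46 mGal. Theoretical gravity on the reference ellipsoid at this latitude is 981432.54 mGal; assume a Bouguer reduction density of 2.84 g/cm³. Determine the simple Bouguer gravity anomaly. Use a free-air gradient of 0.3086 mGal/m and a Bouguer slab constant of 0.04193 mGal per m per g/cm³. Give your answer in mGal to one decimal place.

-135.0

Free-air correction = 0.3086 × 3335.2 = 1029.24 mGal
Free-air anomaly = 980665.46 − 981432.54 + (1029.24) = 262.16 mGal
Bouguer slab correction = 0.04193 × 2.84 × 3335.2 = 397.16 mGal
Simple Bouguer anomaly = 262.16 − (397.16) = -135.00 mGal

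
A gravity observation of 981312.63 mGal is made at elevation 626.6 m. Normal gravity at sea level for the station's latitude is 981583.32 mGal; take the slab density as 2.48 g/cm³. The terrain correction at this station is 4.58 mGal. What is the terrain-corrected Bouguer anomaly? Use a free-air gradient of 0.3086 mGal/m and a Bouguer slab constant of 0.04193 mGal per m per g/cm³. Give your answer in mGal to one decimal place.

-137.9

Free-air correction = 0.3086 × 626.6 = 193.37 mGal
Free-air anomaly = 981312.63 − 981583.32 + (193.37) = -77.32 mGal
Bouguer slab correction = 0.04193 × 2.48 × 626.6 = 65.16 mGal
Simple Bouguer anomaly = -77.32 − (65.16) = -142.48 mGal
Complete Bouguer anomaly = -142.48 + 4.58 = -137.90 mGal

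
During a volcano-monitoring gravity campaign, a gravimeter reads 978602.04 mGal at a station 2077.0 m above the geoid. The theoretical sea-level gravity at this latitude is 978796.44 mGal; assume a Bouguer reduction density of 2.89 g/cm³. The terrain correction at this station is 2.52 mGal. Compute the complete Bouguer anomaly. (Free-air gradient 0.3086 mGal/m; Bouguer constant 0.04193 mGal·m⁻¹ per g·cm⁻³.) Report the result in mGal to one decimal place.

Free-air correction = 0.3086 × 2077.0 = 640.96 mGal
Free-air anomaly = 978602.04 − 978796.44 + (640.96) = 446.56 mGal
Bouguer slab correction = 0.04193 × 2.89 × 2077.0 = 251.69 mGal
Simple Bouguer anomaly = 446.56 − (251.69) = 194.87 mGal
Complete Bouguer anomaly = 194.87 + 2.52 = 197.39 mGal

197.4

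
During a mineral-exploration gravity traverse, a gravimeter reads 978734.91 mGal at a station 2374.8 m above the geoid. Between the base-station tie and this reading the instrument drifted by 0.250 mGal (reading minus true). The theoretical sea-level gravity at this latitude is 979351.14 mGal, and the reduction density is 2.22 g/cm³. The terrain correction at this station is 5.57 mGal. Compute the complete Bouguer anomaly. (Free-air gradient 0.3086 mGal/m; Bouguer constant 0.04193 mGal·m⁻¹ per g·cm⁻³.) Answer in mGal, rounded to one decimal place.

Drift-corrected reading = 978734.91 − (0.250) = 978734.660 mGal
Free-air correction = 0.3086 × 2374.8 = 732.86 mGal
Free-air anomaly = 978734.660 − 979351.14 + (732.86) = 116.380 mGal
Bouguer slab correction = 0.04193 × 2.22 × 2374.8 = 221.06 mGal
Simple Bouguer anomaly = 116.380 − (221.06) = -104.680 mGal
Complete Bouguer anomaly = -104.680 + 5.57 = -99.110 mGal

-99.1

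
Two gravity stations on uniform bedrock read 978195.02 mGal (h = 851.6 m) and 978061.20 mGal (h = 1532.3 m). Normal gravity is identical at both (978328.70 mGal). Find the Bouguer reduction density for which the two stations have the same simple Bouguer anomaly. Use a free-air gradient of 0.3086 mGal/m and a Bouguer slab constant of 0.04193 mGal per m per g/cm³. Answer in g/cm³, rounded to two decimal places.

2.67

Δg_obs = 978061.20 − 978195.02 = -133.82 mGal over Δh = 1532.3 − 851.6 = 680.7 m
Equal Bouguer anomalies ⇒ Δg_obs + (0.3086 − 0.04193ρ)·Δh = 0
0.3086 − 0.04193ρ = −Δg_obs/Δh = 0.19659
ρ = (0.3086 − 0.19659) / 0.04193 = 2.67 g/cm³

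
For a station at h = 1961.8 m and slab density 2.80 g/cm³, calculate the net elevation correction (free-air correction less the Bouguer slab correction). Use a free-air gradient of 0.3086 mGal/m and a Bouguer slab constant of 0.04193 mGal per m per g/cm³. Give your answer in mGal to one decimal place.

Combined gradient = 0.3086 − 0.04193 × 2.80 = 0.1911960 mGal/m
Combined elevation correction = 0.1911960 × 1961.8 = 375.1 mGal

375.1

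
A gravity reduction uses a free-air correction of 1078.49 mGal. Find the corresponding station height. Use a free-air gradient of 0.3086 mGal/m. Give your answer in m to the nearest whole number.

h = 1078.49 / 0.3086 = 3494.78 m

3495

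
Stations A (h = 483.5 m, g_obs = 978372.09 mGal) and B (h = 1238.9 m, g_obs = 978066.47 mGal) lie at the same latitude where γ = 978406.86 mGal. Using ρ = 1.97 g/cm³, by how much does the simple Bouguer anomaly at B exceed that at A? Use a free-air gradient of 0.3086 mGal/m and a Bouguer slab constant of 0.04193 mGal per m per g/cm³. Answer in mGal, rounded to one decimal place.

Δg_SB(A) = 978372.09 − 978406.86 + 0.3086×483.5 − 0.04193×1.97×483.5 = 74.50 mGal
Δg_SB(B) = 978066.47 − 978406.86 + 0.3086×1238.9 − 0.04193×1.97×1238.9 = -60.40 mGal
Difference = -60.40 − (74.50) = -134.90 mGal

-134.9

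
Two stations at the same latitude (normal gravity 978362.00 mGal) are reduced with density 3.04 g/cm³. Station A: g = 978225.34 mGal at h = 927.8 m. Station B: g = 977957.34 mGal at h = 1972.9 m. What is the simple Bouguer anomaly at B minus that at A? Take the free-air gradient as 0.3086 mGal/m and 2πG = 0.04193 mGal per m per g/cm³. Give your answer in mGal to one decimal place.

Δg_SB(A) = 978225.34 − 978362.00 + 0.3086×927.8 − 0.04193×3.04×927.8 = 31.40 mGal
Δg_SB(B) = 977957.34 − 978362.00 + 0.3086×1972.9 − 0.04193×3.04×1972.9 = -47.30 mGal
Difference = -47.30 − (31.40) = -78.70 mGal

-78.7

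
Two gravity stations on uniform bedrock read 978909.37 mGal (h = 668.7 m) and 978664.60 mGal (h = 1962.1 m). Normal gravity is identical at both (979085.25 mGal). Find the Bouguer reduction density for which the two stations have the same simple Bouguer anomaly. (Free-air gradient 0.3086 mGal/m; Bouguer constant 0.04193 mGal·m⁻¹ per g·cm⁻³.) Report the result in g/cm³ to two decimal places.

Δg_obs = 978664.60 − 978909.37 = -244.77 mGal over Δh = 1962.1 − 668.7 = 1293.4 m
Equal Bouguer anomalies ⇒ Δg_obs + (0.3086 − 0.04193ρ)·Δh = 0
0.3086 − 0.04193ρ = −Δg_obs/Δh = 0.18925
ρ = (0.3086 − 0.18925) / 0.04193 = 2.85 g/cm³

2.85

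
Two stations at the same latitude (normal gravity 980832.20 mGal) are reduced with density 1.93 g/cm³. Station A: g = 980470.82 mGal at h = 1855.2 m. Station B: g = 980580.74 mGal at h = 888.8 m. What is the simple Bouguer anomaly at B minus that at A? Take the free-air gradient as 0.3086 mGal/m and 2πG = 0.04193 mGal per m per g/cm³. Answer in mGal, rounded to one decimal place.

-110.1

Δg_SB(A) = 980470.82 − 980832.20 + 0.3086×1855.2 − 0.04193×1.93×1855.2 = 61.00 mGal
Δg_SB(B) = 980580.74 − 980832.20 + 0.3086×888.8 − 0.04193×1.93×888.8 = -49.10 mGal
Difference = -49.10 − (61.00) = -110.10 mGal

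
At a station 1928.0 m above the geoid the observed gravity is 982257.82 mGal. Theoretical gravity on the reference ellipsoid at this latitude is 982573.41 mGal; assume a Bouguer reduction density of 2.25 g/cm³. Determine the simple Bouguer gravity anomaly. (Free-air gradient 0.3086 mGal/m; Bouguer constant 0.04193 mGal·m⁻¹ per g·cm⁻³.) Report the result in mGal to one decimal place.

97.5

Free-air correction = 0.3086 × 1928.0 = 594.98 mGal
Free-air anomaly = 982257.82 − 982573.41 + (594.98) = 279.39 mGal
Bouguer slab correction = 0.04193 × 2.25 × 1928.0 = 181.89 mGal
Simple Bouguer anomaly = 279.39 − (181.89) = 97.50 mGal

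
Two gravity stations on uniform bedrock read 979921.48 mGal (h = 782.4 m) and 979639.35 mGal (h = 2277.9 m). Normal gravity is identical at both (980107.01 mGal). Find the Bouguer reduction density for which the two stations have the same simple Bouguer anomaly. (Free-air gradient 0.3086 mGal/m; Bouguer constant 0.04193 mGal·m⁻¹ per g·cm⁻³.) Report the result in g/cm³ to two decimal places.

Δg_obs = 979639.35 − 979921.48 = -282.13 mGal over Δh = 2277.9 − 782.4 = 1495.5 m
Equal Bouguer anomalies ⇒ Δg_obs + (0.3086 − 0.04193ρ)·Δh = 0
0.3086 − 0.04193ρ = −Δg_obs/Δh = 0.18865
ρ = (0.3086 − 0.18865) / 0.04193 = 2.86 g/cm³

2.86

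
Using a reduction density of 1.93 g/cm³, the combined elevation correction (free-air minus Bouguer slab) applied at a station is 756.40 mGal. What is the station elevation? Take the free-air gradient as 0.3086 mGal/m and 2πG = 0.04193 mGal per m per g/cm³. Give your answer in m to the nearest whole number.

Combined gradient = 0.3086 − 0.04193 × 1.93 = 0.2276751 mGal/m
h = 756.40 / 0.2276751 = 3322.28 m

3322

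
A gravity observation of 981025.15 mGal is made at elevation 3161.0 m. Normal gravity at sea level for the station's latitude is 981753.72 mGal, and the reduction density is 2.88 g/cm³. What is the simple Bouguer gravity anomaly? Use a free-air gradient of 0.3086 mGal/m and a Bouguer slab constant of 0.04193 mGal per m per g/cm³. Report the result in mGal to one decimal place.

Free-air correction = 0.3086 × 3161.0 = 975.48 mGal
Free-air anomaly = 981025.15 − 981753.72 + (975.48) = 246.91 mGal
Bouguer slab correction = 0.04193 × 2.88 × 3161.0 = 381.72 mGal
Simple Bouguer anomaly = 246.91 − (381.72) = -134.81 mGal

-134.8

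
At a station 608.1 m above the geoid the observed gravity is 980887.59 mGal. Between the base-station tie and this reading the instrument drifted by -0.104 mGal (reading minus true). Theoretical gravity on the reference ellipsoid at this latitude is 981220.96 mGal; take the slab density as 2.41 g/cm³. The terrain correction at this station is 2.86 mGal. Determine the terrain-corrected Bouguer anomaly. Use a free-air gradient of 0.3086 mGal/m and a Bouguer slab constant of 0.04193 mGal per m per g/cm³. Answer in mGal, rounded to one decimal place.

-204.2

Drift-corrected reading = 980887.59 − (-0.104) = 980887.694 mGal
Free-air correction = 0.3086 × 608.1 = 187.66 mGal
Free-air anomaly = 980887.694 − 981220.96 + (187.66) = -145.606 mGal
Bouguer slab correction = 0.04193 × 2.41 × 608.1 = 61.45 mGal
Simple Bouguer anomaly = -145.606 − (61.45) = -207.056 mGal
Complete Bouguer anomaly = -207.056 + 2.86 = -204.196 mGal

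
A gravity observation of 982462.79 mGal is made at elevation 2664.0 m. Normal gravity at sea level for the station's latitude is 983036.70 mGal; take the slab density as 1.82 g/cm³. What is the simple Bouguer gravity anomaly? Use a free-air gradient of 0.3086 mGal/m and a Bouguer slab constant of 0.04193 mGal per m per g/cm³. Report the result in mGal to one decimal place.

Free-air correction = 0.3086 × 2664.0 = 822.11 mGal
Free-air anomaly = 982462.79 − 983036.70 + (822.11) = 248.20 mGal
Bouguer slab correction = 0.04193 × 1.82 × 2664.0 = 203.30 mGal
Simple Bouguer anomaly = 248.20 − (203.30) = 44.90 mGal

44.9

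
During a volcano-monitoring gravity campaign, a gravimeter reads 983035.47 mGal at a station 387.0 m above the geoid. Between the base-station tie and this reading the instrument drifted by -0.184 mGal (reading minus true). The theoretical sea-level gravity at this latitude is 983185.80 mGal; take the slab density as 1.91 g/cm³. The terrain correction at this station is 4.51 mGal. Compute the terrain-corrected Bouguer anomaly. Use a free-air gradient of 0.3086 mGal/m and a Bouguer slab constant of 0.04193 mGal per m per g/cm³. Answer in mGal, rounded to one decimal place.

-57.2

Drift-corrected reading = 983035.47 − (-0.184) = 983035.654 mGal
Free-air correction = 0.3086 × 387.0 = 119.43 mGal
Free-air anomaly = 983035.654 − 983185.80 + (119.43) = -30.716 mGal
Bouguer slab correction = 0.04193 × 1.91 × 387.0 = 30.99 mGal
Simple Bouguer anomaly = -30.716 − (30.99) = -61.706 mGal
Complete Bouguer anomaly = -61.706 + 4.51 = -57.196 mGal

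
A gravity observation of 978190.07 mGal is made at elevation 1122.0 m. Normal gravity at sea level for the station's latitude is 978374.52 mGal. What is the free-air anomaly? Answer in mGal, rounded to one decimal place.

Free-air correction = 0.3086 × 1122.0 = 346.25 mGal
Free-air anomaly = 978190.07 − 978374.52 + (346.25) = 161.80 mGal

161.8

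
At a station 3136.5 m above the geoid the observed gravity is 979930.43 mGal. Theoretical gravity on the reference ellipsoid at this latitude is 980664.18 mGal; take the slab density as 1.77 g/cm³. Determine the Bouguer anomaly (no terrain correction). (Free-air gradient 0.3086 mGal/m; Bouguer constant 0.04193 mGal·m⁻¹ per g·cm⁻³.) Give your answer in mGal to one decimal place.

1.4

Free-air correction = 0.3086 × 3136.5 = 967.92 mGal
Free-air anomaly = 979930.43 − 980664.18 + (967.92) = 234.17 mGal
Bouguer slab correction = 0.04193 × 1.77 × 3136.5 = 232.78 mGal
Simple Bouguer anomaly = 234.17 − (232.78) = 1.39 mGal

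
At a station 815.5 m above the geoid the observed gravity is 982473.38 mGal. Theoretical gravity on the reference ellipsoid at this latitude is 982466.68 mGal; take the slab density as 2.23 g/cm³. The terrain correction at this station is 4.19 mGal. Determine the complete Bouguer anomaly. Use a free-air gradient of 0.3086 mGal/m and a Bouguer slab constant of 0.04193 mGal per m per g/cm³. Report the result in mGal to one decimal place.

186.3

Free-air correction = 0.3086 × 815.5 = 251.66 mGal
Free-air anomaly = 982473.38 − 982466.68 + (251.66) = 258.36 mGal
Bouguer slab correction = 0.04193 × 2.23 × 815.5 = 76.25 mGal
Simple Bouguer anomaly = 258.36 − (76.25) = 182.11 mGal
Complete Bouguer anomaly = 182.11 + 4.19 = 186.30 mGal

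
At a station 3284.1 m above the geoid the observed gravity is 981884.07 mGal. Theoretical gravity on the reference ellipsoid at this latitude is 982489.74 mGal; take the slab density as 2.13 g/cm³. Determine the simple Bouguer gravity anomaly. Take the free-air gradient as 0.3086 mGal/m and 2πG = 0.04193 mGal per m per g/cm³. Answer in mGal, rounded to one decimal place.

114.5

Free-air correction = 0.3086 × 3284.1 = 1013.47 mGal
Free-air anomaly = 981884.07 − 982489.74 + (1013.47) = 407.80 mGal
Bouguer slab correction = 0.04193 × 2.13 × 3284.1 = 293.31 mGal
Simple Bouguer anomaly = 407.80 − (293.31) = 114.49 mGal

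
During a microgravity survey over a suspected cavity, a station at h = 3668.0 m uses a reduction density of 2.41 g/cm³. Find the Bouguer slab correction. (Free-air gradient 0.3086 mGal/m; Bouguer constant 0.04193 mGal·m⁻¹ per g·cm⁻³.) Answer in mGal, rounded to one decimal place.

Bouguer slab correction = 0.04193 × 2.41 × 3668.0 = 370.7 mGal

370.7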